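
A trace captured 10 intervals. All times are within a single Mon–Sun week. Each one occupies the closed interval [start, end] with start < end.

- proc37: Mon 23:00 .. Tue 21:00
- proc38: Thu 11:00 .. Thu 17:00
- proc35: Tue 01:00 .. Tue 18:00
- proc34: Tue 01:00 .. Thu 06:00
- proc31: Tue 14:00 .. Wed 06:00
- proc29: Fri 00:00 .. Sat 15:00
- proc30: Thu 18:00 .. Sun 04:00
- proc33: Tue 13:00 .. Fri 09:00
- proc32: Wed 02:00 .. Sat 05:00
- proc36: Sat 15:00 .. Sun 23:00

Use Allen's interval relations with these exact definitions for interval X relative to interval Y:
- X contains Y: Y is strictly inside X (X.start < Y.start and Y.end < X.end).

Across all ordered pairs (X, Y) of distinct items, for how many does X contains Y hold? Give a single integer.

6

Checking all 90 ordered pairs for relation 'contains'; matching pairs in alphabetical order:
(proc30, proc29): proc30 contains proc29 ✓
(proc32, proc38): proc32 contains proc38 ✓
(proc33, proc31): proc33 contains proc31 ✓
(proc33, proc38): proc33 contains proc38 ✓
(proc34, proc31): proc34 contains proc31 ✓
(proc37, proc35): proc37 contains proc35 ✓
Count: 6.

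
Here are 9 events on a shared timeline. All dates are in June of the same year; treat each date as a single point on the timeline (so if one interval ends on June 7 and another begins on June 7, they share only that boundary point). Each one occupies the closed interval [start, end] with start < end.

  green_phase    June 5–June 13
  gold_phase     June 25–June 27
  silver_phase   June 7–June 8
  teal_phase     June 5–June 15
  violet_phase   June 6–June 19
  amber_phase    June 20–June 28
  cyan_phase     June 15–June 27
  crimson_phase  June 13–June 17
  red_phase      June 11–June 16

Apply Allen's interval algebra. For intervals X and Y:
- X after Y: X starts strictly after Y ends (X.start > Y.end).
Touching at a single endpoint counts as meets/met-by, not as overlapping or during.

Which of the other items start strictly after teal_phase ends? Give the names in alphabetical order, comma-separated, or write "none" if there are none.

Target teal_phase = [June 5, June 15].
amber_phase [June 20, June 28] → after → yes.
crimson_phase [June 13, June 17] → overlapped-by → no.
cyan_phase [June 15, June 27] → met-by → no.
gold_phase [June 25, June 27] → after → yes.
green_phase [June 5, June 13] → starts → no.
red_phase [June 11, June 16] → overlapped-by → no.
silver_phase [June 7, June 8] → during → no.
violet_phase [June 6, June 19] → overlapped-by → no.
Result: amber_phase, gold_phase.

amber_phase, gold_phase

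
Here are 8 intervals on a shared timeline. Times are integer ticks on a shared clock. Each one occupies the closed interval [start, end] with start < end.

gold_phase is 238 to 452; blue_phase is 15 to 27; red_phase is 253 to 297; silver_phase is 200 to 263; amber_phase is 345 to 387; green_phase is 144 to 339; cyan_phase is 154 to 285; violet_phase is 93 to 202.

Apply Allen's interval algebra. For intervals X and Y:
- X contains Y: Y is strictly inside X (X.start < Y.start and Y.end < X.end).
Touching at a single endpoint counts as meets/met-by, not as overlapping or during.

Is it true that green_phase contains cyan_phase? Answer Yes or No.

green_phase = [144, 339], cyan_phase = [154, 285].
Actual relation of green_phase to cyan_phase: contains.
Asked whether 'contains' holds → Yes.

Yes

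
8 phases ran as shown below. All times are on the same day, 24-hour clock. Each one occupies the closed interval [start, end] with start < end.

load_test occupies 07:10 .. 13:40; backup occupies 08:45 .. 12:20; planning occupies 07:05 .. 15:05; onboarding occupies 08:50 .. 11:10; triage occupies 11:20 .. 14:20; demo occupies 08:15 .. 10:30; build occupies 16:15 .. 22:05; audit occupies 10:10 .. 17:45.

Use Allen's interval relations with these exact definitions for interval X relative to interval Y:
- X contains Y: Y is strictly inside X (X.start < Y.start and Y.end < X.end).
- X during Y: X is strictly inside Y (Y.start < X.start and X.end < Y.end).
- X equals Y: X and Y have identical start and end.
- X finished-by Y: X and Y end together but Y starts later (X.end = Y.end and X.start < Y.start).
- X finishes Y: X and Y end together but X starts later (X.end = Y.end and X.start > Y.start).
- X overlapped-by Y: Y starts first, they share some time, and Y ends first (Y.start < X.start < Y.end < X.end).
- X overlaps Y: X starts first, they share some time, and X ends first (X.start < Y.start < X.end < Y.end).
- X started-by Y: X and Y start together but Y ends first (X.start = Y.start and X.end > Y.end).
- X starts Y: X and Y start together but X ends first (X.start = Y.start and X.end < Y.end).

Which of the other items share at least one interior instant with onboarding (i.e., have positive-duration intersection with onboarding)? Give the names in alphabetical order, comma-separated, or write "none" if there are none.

Target onboarding = [08:50, 11:10].
audit [10:10, 17:45] → overlapped-by → yes.
backup [08:45, 12:20] → contains → yes.
build [16:15, 22:05] → after → no.
demo [08:15, 10:30] → overlaps → yes.
load_test [07:10, 13:40] → contains → yes.
planning [07:05, 15:05] → contains → yes.
triage [11:20, 14:20] → after → no.
Result: audit, backup, demo, load_test, planning.

audit, backup, demo, load_test, planning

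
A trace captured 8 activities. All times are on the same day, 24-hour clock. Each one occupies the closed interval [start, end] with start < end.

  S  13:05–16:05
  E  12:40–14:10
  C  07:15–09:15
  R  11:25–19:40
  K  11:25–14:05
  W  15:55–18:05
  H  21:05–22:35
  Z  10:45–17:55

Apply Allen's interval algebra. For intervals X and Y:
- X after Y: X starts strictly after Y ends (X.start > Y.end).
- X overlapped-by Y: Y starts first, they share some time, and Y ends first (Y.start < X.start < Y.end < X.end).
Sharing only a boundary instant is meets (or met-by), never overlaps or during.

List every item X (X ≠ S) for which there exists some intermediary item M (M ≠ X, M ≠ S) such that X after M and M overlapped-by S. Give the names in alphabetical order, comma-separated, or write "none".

H

Target S = [13:05, 16:05].
Intermediaries M with M overlapped-by S: W.
Via W — items with X after W: H.
Union: H.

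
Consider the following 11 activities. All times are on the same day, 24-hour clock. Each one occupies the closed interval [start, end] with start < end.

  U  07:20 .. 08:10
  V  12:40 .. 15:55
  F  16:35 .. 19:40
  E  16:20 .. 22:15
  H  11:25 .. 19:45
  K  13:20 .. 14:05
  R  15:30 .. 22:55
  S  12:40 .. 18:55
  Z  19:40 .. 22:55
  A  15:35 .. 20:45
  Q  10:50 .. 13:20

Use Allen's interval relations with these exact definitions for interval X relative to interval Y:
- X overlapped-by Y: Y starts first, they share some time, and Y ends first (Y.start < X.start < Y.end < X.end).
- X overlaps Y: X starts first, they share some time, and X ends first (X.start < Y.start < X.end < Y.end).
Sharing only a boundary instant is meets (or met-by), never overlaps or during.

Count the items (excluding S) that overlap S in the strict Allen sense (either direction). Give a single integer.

Target S = [12:40, 18:55].
A [15:35, 20:45] → overlapped-by → counts.
E [16:20, 22:15] → overlapped-by → counts.
F [16:35, 19:40] → overlapped-by → counts.
H [11:25, 19:45] → contains → no.
K [13:20, 14:05] → during → no.
Q [10:50, 13:20] → overlaps → counts.
R [15:30, 22:55] → overlapped-by → counts.
U [07:20, 08:10] → before → no.
V [12:40, 15:55] → starts → no.
Z [19:40, 22:55] → after → no.
Total: 5.

5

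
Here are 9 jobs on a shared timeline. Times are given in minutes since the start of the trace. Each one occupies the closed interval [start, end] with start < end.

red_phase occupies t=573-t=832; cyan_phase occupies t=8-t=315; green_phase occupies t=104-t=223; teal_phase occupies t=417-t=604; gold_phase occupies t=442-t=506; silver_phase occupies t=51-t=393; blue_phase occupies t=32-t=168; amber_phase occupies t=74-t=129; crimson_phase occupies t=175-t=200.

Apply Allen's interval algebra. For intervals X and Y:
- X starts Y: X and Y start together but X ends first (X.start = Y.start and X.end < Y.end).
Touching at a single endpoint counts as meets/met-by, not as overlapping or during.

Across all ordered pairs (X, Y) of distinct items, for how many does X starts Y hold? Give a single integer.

Checking all 72 ordered pairs for relation 'starts'; matching pairs in alphabetical order:
No pair satisfies it.
Count: 0.

0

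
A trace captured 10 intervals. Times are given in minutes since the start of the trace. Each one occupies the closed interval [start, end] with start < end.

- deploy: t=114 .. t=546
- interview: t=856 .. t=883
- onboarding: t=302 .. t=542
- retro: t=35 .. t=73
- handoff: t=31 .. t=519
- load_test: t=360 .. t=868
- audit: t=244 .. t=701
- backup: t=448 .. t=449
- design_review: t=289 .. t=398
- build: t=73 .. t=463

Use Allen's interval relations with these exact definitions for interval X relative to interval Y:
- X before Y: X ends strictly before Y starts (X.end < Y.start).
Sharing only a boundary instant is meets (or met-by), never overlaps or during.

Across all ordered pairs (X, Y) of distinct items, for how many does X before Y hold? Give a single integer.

Checking all 90 ordered pairs for relation 'before'; matching pairs in alphabetical order:
(audit, interview): audit before interview ✓
(backup, interview): backup before interview ✓
(build, interview): build before interview ✓
(deploy, interview): deploy before interview ✓
(design_review, backup): design_review before backup ✓
(design_review, interview): design_review before interview ✓
(handoff, interview): handoff before interview ✓
(onboarding, interview): onboarding before interview ✓
(retro, audit): retro before audit ✓
(retro, backup): retro before backup ✓
(retro, deploy): retro before deploy ✓
(retro, design_review): retro before design_review ✓
(retro, interview): retro before interview ✓
(retro, load_test): retro before load_test ✓
(retro, onboarding): retro before onboarding ✓
Count: 15.

15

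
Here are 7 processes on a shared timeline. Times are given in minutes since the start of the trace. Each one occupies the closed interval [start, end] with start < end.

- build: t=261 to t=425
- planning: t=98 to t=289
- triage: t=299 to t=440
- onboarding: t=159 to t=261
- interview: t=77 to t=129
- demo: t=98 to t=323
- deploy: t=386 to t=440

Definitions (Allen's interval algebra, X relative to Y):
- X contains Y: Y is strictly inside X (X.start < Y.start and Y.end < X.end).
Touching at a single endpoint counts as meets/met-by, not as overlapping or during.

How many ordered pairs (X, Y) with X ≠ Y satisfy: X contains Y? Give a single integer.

Checking all 42 ordered pairs for relation 'contains'; matching pairs in alphabetical order:
(demo, onboarding): demo contains onboarding ✓
(planning, onboarding): planning contains onboarding ✓
Count: 2.

2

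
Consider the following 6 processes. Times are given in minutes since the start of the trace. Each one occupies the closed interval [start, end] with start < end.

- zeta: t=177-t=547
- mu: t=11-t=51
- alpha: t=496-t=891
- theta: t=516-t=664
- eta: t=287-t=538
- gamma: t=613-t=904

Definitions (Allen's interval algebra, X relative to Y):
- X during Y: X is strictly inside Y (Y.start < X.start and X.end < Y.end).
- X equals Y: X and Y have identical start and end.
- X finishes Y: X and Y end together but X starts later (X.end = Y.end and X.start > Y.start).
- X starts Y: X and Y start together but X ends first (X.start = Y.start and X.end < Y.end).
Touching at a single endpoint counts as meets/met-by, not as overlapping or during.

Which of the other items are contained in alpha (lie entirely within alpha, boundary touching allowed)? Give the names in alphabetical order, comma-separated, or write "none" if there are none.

Target alpha = [t=496, t=891].
eta [t=287, t=538] → overlaps → no.
gamma [t=613, t=904] → overlapped-by → no.
mu [t=11, t=51] → before → no.
theta [t=516, t=664] → during → yes.
zeta [t=177, t=547] → overlaps → no.
Result: theta.

theta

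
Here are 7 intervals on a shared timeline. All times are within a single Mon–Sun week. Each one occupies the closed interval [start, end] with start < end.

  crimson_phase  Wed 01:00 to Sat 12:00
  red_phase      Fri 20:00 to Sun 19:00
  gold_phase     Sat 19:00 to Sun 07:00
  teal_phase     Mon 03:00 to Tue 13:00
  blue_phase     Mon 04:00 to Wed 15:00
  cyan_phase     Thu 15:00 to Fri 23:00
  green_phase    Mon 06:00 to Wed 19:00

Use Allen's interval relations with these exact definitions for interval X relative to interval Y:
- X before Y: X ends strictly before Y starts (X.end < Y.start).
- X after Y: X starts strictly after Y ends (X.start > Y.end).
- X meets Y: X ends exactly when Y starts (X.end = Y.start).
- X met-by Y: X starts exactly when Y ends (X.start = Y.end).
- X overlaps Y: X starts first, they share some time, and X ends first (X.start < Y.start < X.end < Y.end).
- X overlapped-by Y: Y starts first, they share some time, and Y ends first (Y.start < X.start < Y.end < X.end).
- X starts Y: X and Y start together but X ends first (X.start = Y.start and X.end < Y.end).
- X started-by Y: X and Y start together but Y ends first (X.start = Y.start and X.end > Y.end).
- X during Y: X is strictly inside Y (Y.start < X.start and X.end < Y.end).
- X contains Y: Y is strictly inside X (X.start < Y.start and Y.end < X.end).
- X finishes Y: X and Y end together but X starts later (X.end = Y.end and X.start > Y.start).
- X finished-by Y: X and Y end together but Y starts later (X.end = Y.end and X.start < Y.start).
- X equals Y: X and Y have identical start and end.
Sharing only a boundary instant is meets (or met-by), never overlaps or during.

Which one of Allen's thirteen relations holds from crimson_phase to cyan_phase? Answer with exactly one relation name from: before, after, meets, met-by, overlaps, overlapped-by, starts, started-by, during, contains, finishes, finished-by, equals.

contains

crimson_phase = [Wed 01:00, Sat 12:00]; cyan_phase = [Thu 15:00, Fri 23:00].
Compare endpoints: crimson_phase.start < cyan_phase.start, crimson_phase.start < cyan_phase.end, crimson_phase.end > cyan_phase.start, crimson_phase.end > cyan_phase.end.
That pattern is 'contains'.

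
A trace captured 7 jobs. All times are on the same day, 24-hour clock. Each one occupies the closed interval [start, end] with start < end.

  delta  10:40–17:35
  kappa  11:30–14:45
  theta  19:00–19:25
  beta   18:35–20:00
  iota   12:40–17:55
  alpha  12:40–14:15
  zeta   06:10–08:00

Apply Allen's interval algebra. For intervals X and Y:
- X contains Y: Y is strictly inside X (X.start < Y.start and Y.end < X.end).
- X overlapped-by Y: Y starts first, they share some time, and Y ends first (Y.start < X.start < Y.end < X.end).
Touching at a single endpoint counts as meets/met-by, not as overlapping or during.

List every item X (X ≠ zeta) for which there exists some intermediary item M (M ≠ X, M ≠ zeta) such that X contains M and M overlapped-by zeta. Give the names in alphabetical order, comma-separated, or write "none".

Target zeta = [06:10, 08:00].
Intermediaries M with M overlapped-by zeta: none.
Union: none.

none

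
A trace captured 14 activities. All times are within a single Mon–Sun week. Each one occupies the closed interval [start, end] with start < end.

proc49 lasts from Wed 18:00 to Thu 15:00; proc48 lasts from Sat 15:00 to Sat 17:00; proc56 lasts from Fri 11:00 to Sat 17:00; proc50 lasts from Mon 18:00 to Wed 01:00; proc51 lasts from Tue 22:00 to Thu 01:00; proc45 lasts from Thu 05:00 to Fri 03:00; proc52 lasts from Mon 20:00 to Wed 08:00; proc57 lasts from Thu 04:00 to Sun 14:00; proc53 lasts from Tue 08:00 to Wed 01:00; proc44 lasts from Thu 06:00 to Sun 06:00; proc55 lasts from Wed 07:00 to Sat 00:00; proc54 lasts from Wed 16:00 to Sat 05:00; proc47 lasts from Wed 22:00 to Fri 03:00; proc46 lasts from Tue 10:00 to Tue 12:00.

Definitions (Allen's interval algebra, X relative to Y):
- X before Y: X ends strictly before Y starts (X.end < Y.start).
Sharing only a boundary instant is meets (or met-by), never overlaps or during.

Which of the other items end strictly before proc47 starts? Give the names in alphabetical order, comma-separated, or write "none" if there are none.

Target proc47 = [Wed 22:00, Fri 03:00].
proc44 [Thu 06:00, Sun 06:00] → overlapped-by → no.
proc45 [Thu 05:00, Fri 03:00] → finishes → no.
proc46 [Tue 10:00, Tue 12:00] → before → yes.
proc48 [Sat 15:00, Sat 17:00] → after → no.
proc49 [Wed 18:00, Thu 15:00] → overlaps → no.
proc50 [Mon 18:00, Wed 01:00] → before → yes.
proc51 [Tue 22:00, Thu 01:00] → overlaps → no.
proc52 [Mon 20:00, Wed 08:00] → before → yes.
proc53 [Tue 08:00, Wed 01:00] → before → yes.
proc54 [Wed 16:00, Sat 05:00] → contains → no.
proc55 [Wed 07:00, Sat 00:00] → contains → no.
proc56 [Fri 11:00, Sat 17:00] → after → no.
proc57 [Thu 04:00, Sun 14:00] → overlapped-by → no.
Result: proc46, proc50, proc52, proc53.

proc46, proc50, proc52, proc53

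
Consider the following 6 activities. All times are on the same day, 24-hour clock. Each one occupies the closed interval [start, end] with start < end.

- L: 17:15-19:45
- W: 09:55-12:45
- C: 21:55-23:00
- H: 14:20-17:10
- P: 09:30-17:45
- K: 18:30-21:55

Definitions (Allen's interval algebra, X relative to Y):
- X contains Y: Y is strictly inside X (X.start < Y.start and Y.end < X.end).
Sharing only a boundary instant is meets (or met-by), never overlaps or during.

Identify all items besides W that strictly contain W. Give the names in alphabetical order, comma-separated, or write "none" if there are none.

Target W = [09:55, 12:45].
C [21:55, 23:00] → after → no.
H [14:20, 17:10] → after → no.
K [18:30, 21:55] → after → no.
L [17:15, 19:45] → after → no.
P [09:30, 17:45] → contains → yes.
Result: P.

P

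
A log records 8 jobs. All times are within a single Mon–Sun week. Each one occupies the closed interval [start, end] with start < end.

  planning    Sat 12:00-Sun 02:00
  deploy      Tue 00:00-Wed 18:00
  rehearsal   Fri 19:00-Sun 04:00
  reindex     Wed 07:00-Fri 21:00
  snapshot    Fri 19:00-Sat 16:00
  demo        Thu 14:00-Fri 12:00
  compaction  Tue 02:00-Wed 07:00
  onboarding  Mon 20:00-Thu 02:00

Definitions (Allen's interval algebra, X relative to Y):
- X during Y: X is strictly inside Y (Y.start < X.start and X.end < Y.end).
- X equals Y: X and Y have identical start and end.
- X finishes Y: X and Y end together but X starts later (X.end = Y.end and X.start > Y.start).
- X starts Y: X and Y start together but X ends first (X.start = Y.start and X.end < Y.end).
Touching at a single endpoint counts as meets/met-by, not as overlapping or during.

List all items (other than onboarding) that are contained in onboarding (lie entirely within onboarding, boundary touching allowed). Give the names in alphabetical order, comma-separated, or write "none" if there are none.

Target onboarding = [Mon 20:00, Thu 02:00].
compaction [Tue 02:00, Wed 07:00] → during → yes.
demo [Thu 14:00, Fri 12:00] → after → no.
deploy [Tue 00:00, Wed 18:00] → during → yes.
planning [Sat 12:00, Sun 02:00] → after → no.
rehearsal [Fri 19:00, Sun 04:00] → after → no.
reindex [Wed 07:00, Fri 21:00] → overlapped-by → no.
snapshot [Fri 19:00, Sat 16:00] → after → no.
Result: compaction, deploy.

compaction, deploy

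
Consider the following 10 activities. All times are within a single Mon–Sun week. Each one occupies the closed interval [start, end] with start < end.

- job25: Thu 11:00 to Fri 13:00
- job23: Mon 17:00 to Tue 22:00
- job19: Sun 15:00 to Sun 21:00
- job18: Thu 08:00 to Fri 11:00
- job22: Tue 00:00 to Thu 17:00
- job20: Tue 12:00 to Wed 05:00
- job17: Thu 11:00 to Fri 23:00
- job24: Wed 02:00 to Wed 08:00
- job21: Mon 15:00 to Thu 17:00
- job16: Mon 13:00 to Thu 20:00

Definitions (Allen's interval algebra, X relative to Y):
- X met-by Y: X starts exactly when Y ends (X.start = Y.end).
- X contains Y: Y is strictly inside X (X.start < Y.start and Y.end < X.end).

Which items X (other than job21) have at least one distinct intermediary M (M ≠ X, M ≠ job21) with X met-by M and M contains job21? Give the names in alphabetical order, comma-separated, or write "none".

none

Target job21 = [Mon 15:00, Thu 17:00].
Intermediaries M with M contains job21: job16.
Via job16 — items with X met-by job16: none.
Union: none.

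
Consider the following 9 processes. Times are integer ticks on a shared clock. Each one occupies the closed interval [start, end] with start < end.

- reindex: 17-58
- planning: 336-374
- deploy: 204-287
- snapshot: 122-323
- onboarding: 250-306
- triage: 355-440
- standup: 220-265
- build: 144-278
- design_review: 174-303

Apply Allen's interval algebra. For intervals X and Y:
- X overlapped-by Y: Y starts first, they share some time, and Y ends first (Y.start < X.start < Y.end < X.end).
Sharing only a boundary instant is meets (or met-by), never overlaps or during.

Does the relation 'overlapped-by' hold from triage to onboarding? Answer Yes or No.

triage = [355, 440], onboarding = [250, 306].
Actual relation of triage to onboarding: after.
Asked whether 'overlapped-by' holds → No.

No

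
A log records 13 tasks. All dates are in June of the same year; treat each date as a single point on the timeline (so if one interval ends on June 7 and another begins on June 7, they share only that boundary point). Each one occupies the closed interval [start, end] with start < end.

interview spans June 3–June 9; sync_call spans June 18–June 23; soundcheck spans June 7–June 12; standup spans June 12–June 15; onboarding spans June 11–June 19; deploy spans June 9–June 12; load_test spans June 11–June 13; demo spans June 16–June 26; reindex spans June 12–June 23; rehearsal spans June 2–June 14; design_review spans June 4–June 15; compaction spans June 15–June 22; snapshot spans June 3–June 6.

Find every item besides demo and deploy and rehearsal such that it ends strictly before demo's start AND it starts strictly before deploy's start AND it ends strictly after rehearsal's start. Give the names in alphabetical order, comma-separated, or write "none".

design_review, interview, snapshot, soundcheck

Conditions: its end is strictly before demo's start (X.end < June 16) AND its start is strictly before deploy's start (X.start < June 9) AND its end is strictly after rehearsal's start (X.end > June 2).
compaction: end June 22 < June 16? ✗; start June 15 < June 9? ✗; end June 22 > June 2? ✓ → no.
design_review: end June 15 < June 16? ✓; start June 4 < June 9? ✓; end June 15 > June 2? ✓ → yes.
interview: end June 9 < June 16? ✓; start June 3 < June 9? ✓; end June 9 > June 2? ✓ → yes.
load_test: end June 13 < June 16? ✓; start June 11 < June 9? ✗; end June 13 > June 2? ✓ → no.
onboarding: end June 19 < June 16? ✗; start June 11 < June 9? ✗; end June 19 > June 2? ✓ → no.
reindex: end June 23 < June 16? ✗; start June 12 < June 9? ✗; end June 23 > June 2? ✓ → no.
snapshot: end June 6 < June 16? ✓; start June 3 < June 9? ✓; end June 6 > June 2? ✓ → yes.
soundcheck: end June 12 < June 16? ✓; start June 7 < June 9? ✓; end June 12 > June 2? ✓ → yes.
standup: end June 15 < June 16? ✓; start June 12 < June 9? ✗; end June 15 > June 2? ✓ → no.
sync_call: end June 23 < June 16? ✗; start June 18 < June 9? ✗; end June 23 > June 2? ✓ → no.
Result: design_review, interview, snapshot, soundcheck.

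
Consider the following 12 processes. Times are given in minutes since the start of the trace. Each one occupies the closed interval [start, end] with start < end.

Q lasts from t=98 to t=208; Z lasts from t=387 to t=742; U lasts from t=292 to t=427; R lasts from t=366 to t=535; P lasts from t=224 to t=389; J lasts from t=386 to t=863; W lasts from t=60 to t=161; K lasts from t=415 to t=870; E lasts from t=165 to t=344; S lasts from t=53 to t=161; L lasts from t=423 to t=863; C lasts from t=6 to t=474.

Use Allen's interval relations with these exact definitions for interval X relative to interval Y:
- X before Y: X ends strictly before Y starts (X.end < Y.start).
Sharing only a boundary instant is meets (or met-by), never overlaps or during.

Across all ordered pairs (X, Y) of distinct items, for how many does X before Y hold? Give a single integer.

30

Checking all 132 ordered pairs for relation 'before'; matching pairs in alphabetical order:
(E, J): E before J ✓
(E, K): E before K ✓
(E, L): E before L ✓
(E, R): E before R ✓
(E, Z): E before Z ✓
(P, K): P before K ✓
(P, L): P before L ✓
(Q, J): Q before J ✓
(Q, K): Q before K ✓
(Q, L): Q before L ✓
(Q, P): Q before P ✓
(Q, R): Q before R ✓
(Q, U): Q before U ✓
(Q, Z): Q before Z ✓
(S, E): S before E ✓
(S, J): S before J ✓
(S, K): S before K ✓
(S, L): S before L ✓
(S, P): S before P ✓
(S, R): S before R ✓
(S, U): S before U ✓
(S, Z): S before Z ✓
(W, E): W before E ✓
(W, J): W before J ✓
... plus 6 further pairs not listed.
Count: 30.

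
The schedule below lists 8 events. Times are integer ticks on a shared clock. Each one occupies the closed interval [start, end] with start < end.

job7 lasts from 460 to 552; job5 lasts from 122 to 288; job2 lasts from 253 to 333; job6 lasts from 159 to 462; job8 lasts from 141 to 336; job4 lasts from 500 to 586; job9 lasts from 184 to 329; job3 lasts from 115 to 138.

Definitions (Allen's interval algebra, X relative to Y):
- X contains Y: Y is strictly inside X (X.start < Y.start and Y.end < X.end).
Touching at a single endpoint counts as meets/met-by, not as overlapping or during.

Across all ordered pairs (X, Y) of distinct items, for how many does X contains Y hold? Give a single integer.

4

Checking all 56 ordered pairs for relation 'contains'; matching pairs in alphabetical order:
(job6, job2): job6 contains job2 ✓
(job6, job9): job6 contains job9 ✓
(job8, job2): job8 contains job2 ✓
(job8, job9): job8 contains job9 ✓
Count: 4.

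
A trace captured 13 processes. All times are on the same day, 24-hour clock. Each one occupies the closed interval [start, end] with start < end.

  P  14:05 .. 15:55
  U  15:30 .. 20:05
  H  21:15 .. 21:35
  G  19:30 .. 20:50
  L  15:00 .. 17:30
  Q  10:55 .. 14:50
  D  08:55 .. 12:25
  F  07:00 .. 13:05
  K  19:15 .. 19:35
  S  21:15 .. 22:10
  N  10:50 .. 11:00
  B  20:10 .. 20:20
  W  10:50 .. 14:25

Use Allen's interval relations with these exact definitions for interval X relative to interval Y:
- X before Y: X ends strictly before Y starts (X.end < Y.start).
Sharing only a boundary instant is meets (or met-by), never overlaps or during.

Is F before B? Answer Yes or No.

F = [07:00, 13:05], B = [20:10, 20:20].
Actual relation of F to B: before.
Asked whether 'before' holds → Yes.

Yes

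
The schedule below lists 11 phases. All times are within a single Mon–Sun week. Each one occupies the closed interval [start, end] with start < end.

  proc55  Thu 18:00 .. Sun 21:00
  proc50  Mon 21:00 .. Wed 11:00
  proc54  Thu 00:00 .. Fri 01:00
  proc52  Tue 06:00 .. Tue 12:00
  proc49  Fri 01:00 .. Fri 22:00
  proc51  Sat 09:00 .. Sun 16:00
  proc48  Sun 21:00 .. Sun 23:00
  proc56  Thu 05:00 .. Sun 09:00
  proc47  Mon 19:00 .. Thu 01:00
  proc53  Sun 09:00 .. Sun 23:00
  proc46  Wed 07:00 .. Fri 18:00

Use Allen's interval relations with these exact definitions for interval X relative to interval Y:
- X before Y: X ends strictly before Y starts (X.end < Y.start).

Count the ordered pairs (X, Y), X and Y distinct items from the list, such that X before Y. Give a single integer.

32

Checking all 110 ordered pairs for relation 'before'; matching pairs in alphabetical order:
(proc46, proc48): proc46 before proc48 ✓
(proc46, proc51): proc46 before proc51 ✓
(proc46, proc53): proc46 before proc53 ✓
(proc47, proc48): proc47 before proc48 ✓
(proc47, proc49): proc47 before proc49 ✓
(proc47, proc51): proc47 before proc51 ✓
(proc47, proc53): proc47 before proc53 ✓
(proc47, proc55): proc47 before proc55 ✓
(proc47, proc56): proc47 before proc56 ✓
(proc49, proc48): proc49 before proc48 ✓
(proc49, proc51): proc49 before proc51 ✓
(proc49, proc53): proc49 before proc53 ✓
(proc50, proc48): proc50 before proc48 ✓
(proc50, proc49): proc50 before proc49 ✓
(proc50, proc51): proc50 before proc51 ✓
(proc50, proc53): proc50 before proc53 ✓
(proc50, proc54): proc50 before proc54 ✓
(proc50, proc55): proc50 before proc55 ✓
(proc50, proc56): proc50 before proc56 ✓
(proc51, proc48): proc51 before proc48 ✓
(proc52, proc46): proc52 before proc46 ✓
(proc52, proc48): proc52 before proc48 ✓
(proc52, proc49): proc52 before proc49 ✓
(proc52, proc51): proc52 before proc51 ✓
... plus 8 further pairs not listed.
Count: 32.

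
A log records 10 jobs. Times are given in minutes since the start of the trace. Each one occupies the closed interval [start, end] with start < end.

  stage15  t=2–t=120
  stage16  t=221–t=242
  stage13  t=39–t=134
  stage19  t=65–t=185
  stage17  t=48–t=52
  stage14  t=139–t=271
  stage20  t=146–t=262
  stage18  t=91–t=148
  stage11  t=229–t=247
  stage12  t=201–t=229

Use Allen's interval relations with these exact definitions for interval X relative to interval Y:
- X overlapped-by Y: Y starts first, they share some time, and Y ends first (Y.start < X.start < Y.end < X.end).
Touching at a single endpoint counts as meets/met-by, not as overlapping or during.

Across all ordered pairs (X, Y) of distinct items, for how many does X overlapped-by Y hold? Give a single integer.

Checking all 90 ordered pairs for relation 'overlapped-by'; matching pairs in alphabetical order:
(stage11, stage16): stage11 overlapped-by stage16 ✓
(stage13, stage15): stage13 overlapped-by stage15 ✓
(stage14, stage18): stage14 overlapped-by stage18 ✓
(stage14, stage19): stage14 overlapped-by stage19 ✓
(stage16, stage12): stage16 overlapped-by stage12 ✓
(stage18, stage13): stage18 overlapped-by stage13 ✓
(stage18, stage15): stage18 overlapped-by stage15 ✓
(stage19, stage13): stage19 overlapped-by stage13 ✓
(stage19, stage15): stage19 overlapped-by stage15 ✓
(stage20, stage18): stage20 overlapped-by stage18 ✓
(stage20, stage19): stage20 overlapped-by stage19 ✓
Count: 11.

11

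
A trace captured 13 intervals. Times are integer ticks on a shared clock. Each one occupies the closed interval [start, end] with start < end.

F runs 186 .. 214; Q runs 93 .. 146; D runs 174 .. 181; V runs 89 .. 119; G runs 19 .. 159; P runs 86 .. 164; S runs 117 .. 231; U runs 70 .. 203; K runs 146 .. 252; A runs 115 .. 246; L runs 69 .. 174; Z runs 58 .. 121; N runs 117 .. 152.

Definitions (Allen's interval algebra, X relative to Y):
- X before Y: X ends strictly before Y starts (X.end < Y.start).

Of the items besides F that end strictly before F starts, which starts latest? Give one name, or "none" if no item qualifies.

Target F = [186, 214].
A [115, 246] → contains → excluded.
D [174, 181] → before → candidate.
G [19, 159] → before → candidate.
K [146, 252] → contains → excluded.
L [69, 174] → before → candidate.
N [117, 152] → before → candidate.
P [86, 164] → before → candidate.
Q [93, 146] → before → candidate.
S [117, 231] → contains → excluded.
U [70, 203] → overlaps → excluded.
V [89, 119] → before → candidate.
Z [58, 121] → before → candidate.
Among candidates, latest start is 174 → D.

D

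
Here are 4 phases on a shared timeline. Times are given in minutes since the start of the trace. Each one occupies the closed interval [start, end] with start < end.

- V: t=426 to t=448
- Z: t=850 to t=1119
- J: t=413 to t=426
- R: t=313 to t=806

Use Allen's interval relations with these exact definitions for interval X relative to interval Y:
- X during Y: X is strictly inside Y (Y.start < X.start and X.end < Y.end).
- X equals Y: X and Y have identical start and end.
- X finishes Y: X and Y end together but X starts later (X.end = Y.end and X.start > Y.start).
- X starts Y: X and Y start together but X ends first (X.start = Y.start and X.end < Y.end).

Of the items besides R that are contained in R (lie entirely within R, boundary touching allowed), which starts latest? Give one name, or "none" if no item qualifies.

Target R = [t=313, t=806].
J [t=413, t=426] → during → candidate.
V [t=426, t=448] → during → candidate.
Z [t=850, t=1119] → after → excluded.
Among candidates, latest start is t=426 → V.

V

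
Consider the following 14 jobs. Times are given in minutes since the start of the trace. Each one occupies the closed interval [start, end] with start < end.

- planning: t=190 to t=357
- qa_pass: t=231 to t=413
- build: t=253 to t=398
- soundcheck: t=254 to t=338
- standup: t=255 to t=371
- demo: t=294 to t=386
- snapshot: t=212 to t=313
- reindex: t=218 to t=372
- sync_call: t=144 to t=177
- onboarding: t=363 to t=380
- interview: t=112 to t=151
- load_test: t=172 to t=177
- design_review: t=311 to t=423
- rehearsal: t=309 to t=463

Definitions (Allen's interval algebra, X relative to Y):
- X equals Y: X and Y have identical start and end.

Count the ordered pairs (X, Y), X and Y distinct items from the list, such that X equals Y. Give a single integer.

Checking all 182 ordered pairs for relation 'equals'; matching pairs in alphabetical order:
No pair satisfies it.
Count: 0.

0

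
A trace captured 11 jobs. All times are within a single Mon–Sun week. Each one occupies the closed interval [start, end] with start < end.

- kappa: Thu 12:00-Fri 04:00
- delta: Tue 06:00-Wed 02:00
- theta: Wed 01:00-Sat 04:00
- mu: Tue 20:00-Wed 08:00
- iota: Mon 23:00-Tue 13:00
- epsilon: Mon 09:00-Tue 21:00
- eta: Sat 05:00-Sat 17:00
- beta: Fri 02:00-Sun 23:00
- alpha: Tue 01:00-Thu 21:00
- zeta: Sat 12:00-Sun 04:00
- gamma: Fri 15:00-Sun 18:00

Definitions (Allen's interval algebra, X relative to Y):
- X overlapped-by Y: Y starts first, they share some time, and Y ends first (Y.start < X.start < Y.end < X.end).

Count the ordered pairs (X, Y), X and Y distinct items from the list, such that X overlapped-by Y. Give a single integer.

14

Checking all 110 ordered pairs for relation 'overlapped-by'; matching pairs in alphabetical order:
(alpha, epsilon): alpha overlapped-by epsilon ✓
(alpha, iota): alpha overlapped-by iota ✓
(beta, kappa): beta overlapped-by kappa ✓
(beta, theta): beta overlapped-by theta ✓
(delta, epsilon): delta overlapped-by epsilon ✓
(delta, iota): delta overlapped-by iota ✓
(gamma, theta): gamma overlapped-by theta ✓
(kappa, alpha): kappa overlapped-by alpha ✓
(mu, delta): mu overlapped-by delta ✓
(mu, epsilon): mu overlapped-by epsilon ✓
(theta, alpha): theta overlapped-by alpha ✓
(theta, delta): theta overlapped-by delta ✓
(theta, mu): theta overlapped-by mu ✓
(zeta, eta): zeta overlapped-by eta ✓
Count: 14.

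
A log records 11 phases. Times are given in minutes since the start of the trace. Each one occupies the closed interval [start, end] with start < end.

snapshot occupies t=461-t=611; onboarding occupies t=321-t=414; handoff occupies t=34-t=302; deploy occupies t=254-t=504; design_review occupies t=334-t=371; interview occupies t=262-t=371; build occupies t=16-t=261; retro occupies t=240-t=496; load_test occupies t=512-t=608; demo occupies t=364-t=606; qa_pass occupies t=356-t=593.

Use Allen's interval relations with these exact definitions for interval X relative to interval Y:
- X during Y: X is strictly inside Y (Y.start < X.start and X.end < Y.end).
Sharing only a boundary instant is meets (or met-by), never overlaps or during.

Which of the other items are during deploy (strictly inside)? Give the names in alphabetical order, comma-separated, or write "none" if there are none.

Target deploy = [t=254, t=504].
build [t=16, t=261] → overlaps → no.
demo [t=364, t=606] → overlapped-by → no.
design_review [t=334, t=371] → during → yes.
handoff [t=34, t=302] → overlaps → no.
interview [t=262, t=371] → during → yes.
load_test [t=512, t=608] → after → no.
onboarding [t=321, t=414] → during → yes.
qa_pass [t=356, t=593] → overlapped-by → no.
retro [t=240, t=496] → overlaps → no.
snapshot [t=461, t=611] → overlapped-by → no.
Result: design_review, interview, onboarding.

design_review, interview, onboarding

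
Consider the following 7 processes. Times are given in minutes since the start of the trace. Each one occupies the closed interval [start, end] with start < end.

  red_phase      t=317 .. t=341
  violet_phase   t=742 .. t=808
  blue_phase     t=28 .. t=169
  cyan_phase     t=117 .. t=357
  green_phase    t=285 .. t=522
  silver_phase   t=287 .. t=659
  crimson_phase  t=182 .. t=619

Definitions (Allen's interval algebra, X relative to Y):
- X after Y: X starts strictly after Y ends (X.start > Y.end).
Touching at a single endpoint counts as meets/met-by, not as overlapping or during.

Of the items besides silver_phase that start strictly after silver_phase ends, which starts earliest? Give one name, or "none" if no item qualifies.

violet_phase

Target silver_phase = [t=287, t=659].
blue_phase [t=28, t=169] → before → excluded.
crimson_phase [t=182, t=619] → overlaps → excluded.
cyan_phase [t=117, t=357] → overlaps → excluded.
green_phase [t=285, t=522] → overlaps → excluded.
red_phase [t=317, t=341] → during → excluded.
violet_phase [t=742, t=808] → after → candidate.
Among candidates, earliest start is t=742 → violet_phase.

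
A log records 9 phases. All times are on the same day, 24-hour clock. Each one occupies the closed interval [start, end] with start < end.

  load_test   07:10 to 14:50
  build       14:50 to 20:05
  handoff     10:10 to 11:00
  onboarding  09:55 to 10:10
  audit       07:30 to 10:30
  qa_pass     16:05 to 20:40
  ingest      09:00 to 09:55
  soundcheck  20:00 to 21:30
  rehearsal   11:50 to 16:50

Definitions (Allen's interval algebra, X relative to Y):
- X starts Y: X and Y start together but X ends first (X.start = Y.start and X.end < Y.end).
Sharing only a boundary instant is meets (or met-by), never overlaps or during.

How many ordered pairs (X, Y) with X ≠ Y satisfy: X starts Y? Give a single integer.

Checking all 72 ordered pairs for relation 'starts'; matching pairs in alphabetical order:
No pair satisfies it.
Count: 0.

0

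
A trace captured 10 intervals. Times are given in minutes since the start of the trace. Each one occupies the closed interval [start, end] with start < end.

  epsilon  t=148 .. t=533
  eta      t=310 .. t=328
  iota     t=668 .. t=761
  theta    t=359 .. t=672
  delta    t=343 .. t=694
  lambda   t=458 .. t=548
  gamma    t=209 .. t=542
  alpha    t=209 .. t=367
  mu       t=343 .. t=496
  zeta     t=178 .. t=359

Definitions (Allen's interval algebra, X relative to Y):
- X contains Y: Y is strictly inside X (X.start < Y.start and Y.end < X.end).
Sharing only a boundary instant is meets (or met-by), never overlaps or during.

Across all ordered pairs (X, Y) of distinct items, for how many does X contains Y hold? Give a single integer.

Checking all 90 ordered pairs for relation 'contains'; matching pairs in alphabetical order:
(alpha, eta): alpha contains eta ✓
(delta, lambda): delta contains lambda ✓
(delta, theta): delta contains theta ✓
(epsilon, alpha): epsilon contains alpha ✓
(epsilon, eta): epsilon contains eta ✓
(epsilon, mu): epsilon contains mu ✓
(epsilon, zeta): epsilon contains zeta ✓
(gamma, eta): gamma contains eta ✓
(gamma, mu): gamma contains mu ✓
(theta, lambda): theta contains lambda ✓
(zeta, eta): zeta contains eta ✓
Count: 11.

11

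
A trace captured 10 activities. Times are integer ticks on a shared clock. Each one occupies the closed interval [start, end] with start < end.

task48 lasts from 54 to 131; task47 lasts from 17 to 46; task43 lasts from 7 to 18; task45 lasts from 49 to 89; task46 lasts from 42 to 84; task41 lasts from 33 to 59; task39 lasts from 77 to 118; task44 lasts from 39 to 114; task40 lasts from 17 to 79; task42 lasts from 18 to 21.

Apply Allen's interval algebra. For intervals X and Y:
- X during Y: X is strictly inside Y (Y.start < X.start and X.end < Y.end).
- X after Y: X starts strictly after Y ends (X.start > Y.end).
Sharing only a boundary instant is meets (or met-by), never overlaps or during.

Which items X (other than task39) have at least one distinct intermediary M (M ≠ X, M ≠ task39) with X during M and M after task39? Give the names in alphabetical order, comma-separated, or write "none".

none

Target task39 = [77, 118].
Intermediaries M with M after task39: none.
Union: none.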